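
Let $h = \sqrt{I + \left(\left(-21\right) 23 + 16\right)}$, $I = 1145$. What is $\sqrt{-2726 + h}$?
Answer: $\sqrt{-2726 + \sqrt{678}} \approx 51.961 i$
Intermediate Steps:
$h = \sqrt{678}$ ($h = \sqrt{1145 + \left(\left(-21\right) 23 + 16\right)} = \sqrt{1145 + \left(-483 + 16\right)} = \sqrt{1145 - 467} = \sqrt{678} \approx 26.038$)
$\sqrt{-2726 + h} = \sqrt{-2726 + \sqrt{678}}$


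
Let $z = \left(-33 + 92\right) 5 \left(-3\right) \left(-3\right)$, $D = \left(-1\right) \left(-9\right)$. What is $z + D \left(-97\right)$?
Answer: $1782$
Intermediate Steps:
$D = 9$
$z = 2655$ ($z = 59 \left(\left(-15\right) \left(-3\right)\right) = 59 \cdot 45 = 2655$)
$z + D \left(-97\right) = 2655 + 9 \left(-97\right) = 2655 - 873 = 1782$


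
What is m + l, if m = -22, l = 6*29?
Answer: 152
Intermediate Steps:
l = 174
m + l = -22 + 174 = 152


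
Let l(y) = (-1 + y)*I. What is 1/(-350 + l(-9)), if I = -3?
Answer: -1/320 ≈ -0.0031250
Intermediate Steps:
l(y) = 3 - 3*y (l(y) = (-1 + y)*(-3) = 3 - 3*y)
1/(-350 + l(-9)) = 1/(-350 + (3 - 3*(-9))) = 1/(-350 + (3 + 27)) = 1/(-350 + 30) = 1/(-320) = -1/320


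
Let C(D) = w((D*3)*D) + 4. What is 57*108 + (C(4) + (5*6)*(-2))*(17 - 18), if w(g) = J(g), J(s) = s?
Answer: 6164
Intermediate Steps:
w(g) = g
C(D) = 4 + 3*D² (C(D) = (D*3)*D + 4 = (3*D)*D + 4 = 3*D² + 4 = 4 + 3*D²)
57*108 + (C(4) + (5*6)*(-2))*(17 - 18) = 57*108 + ((4 + 3*4²) + (5*6)*(-2))*(17 - 18) = 6156 + ((4 + 3*16) + 30*(-2))*(-1) = 6156 + ((4 + 48) - 60)*(-1) = 6156 + (52 - 60)*(-1) = 6156 - 8*(-1) = 6156 + 8 = 6164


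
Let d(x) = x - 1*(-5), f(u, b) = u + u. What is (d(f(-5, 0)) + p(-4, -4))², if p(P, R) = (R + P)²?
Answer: 3481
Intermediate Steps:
f(u, b) = 2*u
p(P, R) = (P + R)²
d(x) = 5 + x (d(x) = x + 5 = 5 + x)
(d(f(-5, 0)) + p(-4, -4))² = ((5 + 2*(-5)) + (-4 - 4)²)² = ((5 - 10) + (-8)²)² = (-5 + 64)² = 59² = 3481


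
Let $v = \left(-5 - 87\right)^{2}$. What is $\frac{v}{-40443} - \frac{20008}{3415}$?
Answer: $- \frac{838088104}{138112845} \approx -6.0681$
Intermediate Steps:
$v = 8464$ ($v = \left(-92\right)^{2} = 8464$)
$\frac{v}{-40443} - \frac{20008}{3415} = \frac{8464}{-40443} - \frac{20008}{3415} = 8464 \left(- \frac{1}{40443}\right) - \frac{20008}{3415} = - \frac{8464}{40443} - \frac{20008}{3415} = - \frac{838088104}{138112845}$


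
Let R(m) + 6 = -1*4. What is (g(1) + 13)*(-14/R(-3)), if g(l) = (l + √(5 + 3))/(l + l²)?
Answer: 189/10 + 7*√2/5 ≈ 20.880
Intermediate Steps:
g(l) = (l + 2*√2)/(l + l²) (g(l) = (l + √8)/(l + l²) = (l + 2*√2)/(l + l²))
R(m) = -10 (R(m) = -6 - 1*4 = -6 - 4 = -10)
(g(1) + 13)*(-14/R(-3)) = ((1 + 2*√2)/(1*(1 + 1)) + 13)*(-14/(-10)) = (1*(1 + 2*√2)/2 + 13)*(-14*(-⅒)) = (1*(½)*(1 + 2*√2) + 13)*(7/5) = ((½ + √2) + 13)*(7/5) = (27/2 + √2)*(7/5) = 189/10 + 7*√2/5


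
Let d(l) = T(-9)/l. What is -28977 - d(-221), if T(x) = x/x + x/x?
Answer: -6403915/221 ≈ -28977.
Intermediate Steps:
T(x) = 2 (T(x) = 1 + 1 = 2)
d(l) = 2/l
-28977 - d(-221) = -28977 - 2/(-221) = -28977 - 2*(-1)/221 = -28977 - 1*(-2/221) = -28977 + 2/221 = -6403915/221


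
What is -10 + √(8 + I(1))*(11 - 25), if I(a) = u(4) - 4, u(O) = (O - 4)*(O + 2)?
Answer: -38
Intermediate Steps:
u(O) = (-4 + O)*(2 + O)
I(a) = -4 (I(a) = (-8 + 4² - 2*4) - 4 = (-8 + 16 - 8) - 4 = 0 - 4 = -4)
-10 + √(8 + I(1))*(11 - 25) = -10 + √(8 - 4)*(11 - 25) = -10 + √4*(-14) = -10 + 2*(-14) = -10 - 28 = -38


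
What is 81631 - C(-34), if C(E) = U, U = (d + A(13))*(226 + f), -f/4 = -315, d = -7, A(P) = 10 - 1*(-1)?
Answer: 75687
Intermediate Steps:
A(P) = 11 (A(P) = 10 + 1 = 11)
f = 1260 (f = -4*(-315) = 1260)
U = 5944 (U = (-7 + 11)*(226 + 1260) = 4*1486 = 5944)
C(E) = 5944
81631 - C(-34) = 81631 - 1*5944 = 81631 - 5944 = 75687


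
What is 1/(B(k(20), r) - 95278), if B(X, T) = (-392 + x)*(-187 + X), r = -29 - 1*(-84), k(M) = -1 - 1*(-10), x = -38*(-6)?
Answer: -1/66086 ≈ -1.5132e-5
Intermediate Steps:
x = 228
k(M) = 9 (k(M) = -1 + 10 = 9)
r = 55 (r = -29 + 84 = 55)
B(X, T) = 30668 - 164*X (B(X, T) = (-392 + 228)*(-187 + X) = -164*(-187 + X) = 30668 - 164*X)
1/(B(k(20), r) - 95278) = 1/((30668 - 164*9) - 95278) = 1/((30668 - 1476) - 95278) = 1/(29192 - 95278) = 1/(-66086) = -1/66086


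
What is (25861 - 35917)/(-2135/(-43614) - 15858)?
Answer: 438582384/691628677 ≈ 0.63413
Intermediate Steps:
(25861 - 35917)/(-2135/(-43614) - 15858) = -10056/(-2135*(-1/43614) - 15858) = -10056/(2135/43614 - 15858) = -10056/(-691628677/43614) = -10056*(-43614/691628677) = 438582384/691628677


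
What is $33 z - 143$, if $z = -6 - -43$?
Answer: $1078$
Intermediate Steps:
$z = 37$ ($z = -6 + 43 = 37$)
$33 z - 143 = 33 \cdot 37 - 143 = 1221 - 143 = 1078$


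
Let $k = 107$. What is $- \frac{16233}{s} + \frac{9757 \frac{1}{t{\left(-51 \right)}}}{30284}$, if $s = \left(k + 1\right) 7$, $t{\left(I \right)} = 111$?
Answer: $- \frac{54127225}{2521143} \approx -21.469$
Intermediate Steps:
$s = 756$ ($s = \left(107 + 1\right) 7 = 108 \cdot 7 = 756$)
$- \frac{16233}{s} + \frac{9757 \frac{1}{t{\left(-51 \right)}}}{30284} = - \frac{16233}{756} + \frac{9757 \cdot \frac{1}{111}}{30284} = \left(-16233\right) \frac{1}{756} + 9757 \cdot \frac{1}{111} \cdot \frac{1}{30284} = - \frac{773}{36} + \frac{9757}{111} \cdot \frac{1}{30284} = - \frac{773}{36} + \frac{9757}{3361524} = - \frac{54127225}{2521143}$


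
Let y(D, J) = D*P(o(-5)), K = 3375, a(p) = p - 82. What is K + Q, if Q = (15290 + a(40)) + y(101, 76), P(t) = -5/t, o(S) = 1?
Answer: 18118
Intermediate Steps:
a(p) = -82 + p
y(D, J) = -5*D (y(D, J) = D*(-5/1) = D*(-5*1) = D*(-5) = -5*D)
Q = 14743 (Q = (15290 + (-82 + 40)) - 5*101 = (15290 - 42) - 505 = 15248 - 505 = 14743)
K + Q = 3375 + 14743 = 18118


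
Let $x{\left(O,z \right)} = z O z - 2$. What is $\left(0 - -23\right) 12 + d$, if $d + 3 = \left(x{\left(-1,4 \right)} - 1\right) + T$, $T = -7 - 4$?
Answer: $243$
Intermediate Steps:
$x{\left(O,z \right)} = -2 + O z^{2}$ ($x{\left(O,z \right)} = O z z - 2 = O z^{2} - 2 = -2 + O z^{2}$)
$T = -11$
$d = -33$ ($d = -3 - 30 = -33$)
$\left(0 - -23\right) 12 + d = \left(0 - -23\right) 12 - 33 = \left(0 + 23\right) 12 - 33 = 23 \cdot 12 - 33 = 276 - 33 = 243$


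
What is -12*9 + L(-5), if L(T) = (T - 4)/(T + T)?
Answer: -1071/10 ≈ -107.10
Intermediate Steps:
L(T) = (-4 + T)/(2*T) (L(T) = (-4 + T)/((2*T)) = (-4 + T)*(1/(2*T)) = (-4 + T)/(2*T))
-12*9 + L(-5) = -12*9 + (½)*(-4 - 5)/(-5) = -108 + (½)*(-⅕)*(-9) = -108 + 9/10 = -1071/10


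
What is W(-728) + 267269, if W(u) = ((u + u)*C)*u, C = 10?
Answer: 10866949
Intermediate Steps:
W(u) = 20*u**2 (W(u) = ((u + u)*10)*u = ((2*u)*10)*u = (20*u)*u = 20*u**2)
W(-728) + 267269 = 20*(-728)**2 + 267269 = 20*529984 + 267269 = 10599680 + 267269 = 10866949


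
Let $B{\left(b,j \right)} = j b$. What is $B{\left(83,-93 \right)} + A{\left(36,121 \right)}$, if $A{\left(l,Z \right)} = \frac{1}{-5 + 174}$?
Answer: $- \frac{1304510}{169} \approx -7719.0$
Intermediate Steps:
$A{\left(l,Z \right)} = \frac{1}{169}$
$B{\left(b,j \right)} = b j$
$B{\left(83,-93 \right)} + A{\left(36,121 \right)} = 83 \left(-93\right) + \frac{1}{169} = -7719 + \frac{1}{169} = - \frac{1304510}{169}$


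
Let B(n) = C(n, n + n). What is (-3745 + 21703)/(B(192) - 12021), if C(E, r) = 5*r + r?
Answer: -146/79 ≈ -1.8481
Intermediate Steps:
C(E, r) = 6*r
B(n) = 12*n (B(n) = 6*(n + n) = 6*(2*n) = 12*n)
(-3745 + 21703)/(B(192) - 12021) = (-3745 + 21703)/(12*192 - 12021) = 17958/(2304 - 12021) = 17958/(-9717) = 17958*(-1/9717) = -146/79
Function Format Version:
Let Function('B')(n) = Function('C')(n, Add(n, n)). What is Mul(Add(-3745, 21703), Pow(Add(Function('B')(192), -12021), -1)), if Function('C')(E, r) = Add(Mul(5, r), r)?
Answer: Rational(-146, 79) ≈ -1.8481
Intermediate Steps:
Function('C')(E, r) = Mul(6, r)
Function('B')(n) = Mul(12, n) (Function('B')(n) = Mul(6, Add(n, n)) = Mul(6, Mul(2, n)) = Mul(12, n))
Mul(Add(-3745, 21703), Pow(Add(Function('B')(192), -12021), -1)) = Mul(Add(-3745, 21703), Pow(Add(Mul(12, 192), -12021), -1)) = Mul(17958, Pow(Add(2304, -12021), -1)) = Mul(17958, Pow(-9717, -1)) = Mul(17958, Rational(-1, 9717)) = Rational(-146, 79)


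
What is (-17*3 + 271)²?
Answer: 48400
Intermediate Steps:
(-17*3 + 271)² = (-51 + 271)² = 220² = 48400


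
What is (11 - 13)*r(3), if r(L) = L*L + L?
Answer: -24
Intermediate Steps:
r(L) = L + L**2 (r(L) = L**2 + L = L + L**2)
(11 - 13)*r(3) = (11 - 13)*(3*(1 + 3)) = -6*4 = -2*12 = -24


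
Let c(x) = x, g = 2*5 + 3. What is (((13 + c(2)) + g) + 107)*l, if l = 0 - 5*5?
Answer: -3375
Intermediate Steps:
g = 13 (g = 10 + 3 = 13)
l = -25 (l = 0 - 25 = -25)
(((13 + c(2)) + g) + 107)*l = (((13 + 2) + 13) + 107)*(-25) = ((15 + 13) + 107)*(-25) = (28 + 107)*(-25) = 135*(-25) = -3375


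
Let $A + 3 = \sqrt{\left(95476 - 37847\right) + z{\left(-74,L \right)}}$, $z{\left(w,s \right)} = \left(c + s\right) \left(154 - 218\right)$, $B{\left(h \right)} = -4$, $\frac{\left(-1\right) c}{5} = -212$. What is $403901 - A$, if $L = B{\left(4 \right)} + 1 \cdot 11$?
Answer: $403904 - i \sqrt{10659} \approx 4.039 \cdot 10^{5} - 103.24 i$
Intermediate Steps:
$c = 1060$ ($c = \left(-5\right) \left(-212\right) = 1060$)
$L = 7$ ($L = -4 + 1 \cdot 11 = -4 + 11 = 7$)
$z{\left(w,s \right)} = -67840 - 64 s$ ($z{\left(w,s \right)} = \left(1060 + s\right) \left(154 - 218\right) = \left(1060 + s\right) \left(-64\right) = -67840 - 64 s$)
$A = -3 + i \sqrt{10659}$ ($A = -3 + \sqrt{\left(95476 - 37847\right) - 68288} = -3 + \sqrt{57629 - 68288} = -3 + \sqrt{-10659} = -3 + i \sqrt{10659} \approx -3.0 + 103.24 i$)
$403901 - A = 403901 - \left(-3 + i \sqrt{10659}\right) = 403901 + \left(3 - i \sqrt{10659}\right) = 403904 - i \sqrt{10659}$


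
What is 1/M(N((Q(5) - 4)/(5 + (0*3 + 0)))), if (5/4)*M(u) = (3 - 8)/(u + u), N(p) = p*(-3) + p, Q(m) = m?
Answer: ⅕ ≈ 0.20000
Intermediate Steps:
N(p) = -2*p (N(p) = -3*p + p = -2*p)
M(u) = -2/u (M(u) = 4*((3 - 8)/(u + u))/5 = 4*(-5*1/(2*u))/5 = 4*(-5/(2*u))/5 = -2/u)
1/M(N((Q(5) - 4)/(5 + (0*3 + 0)))) = 1/(-2*(-(5 + (0*3 + 0))/(2*(5 - 4)))) = 1/(-2/((-2/(5 + (0 + 0))))) = 1/(-2/((-2/(5 + 0)))) = 1/(-2/((-2/5))) = 1/(-2/((-2*⅕))) = 1/(-2/(-⅖)) = 1/(-2*(-5/2)) = 1/5 = ⅕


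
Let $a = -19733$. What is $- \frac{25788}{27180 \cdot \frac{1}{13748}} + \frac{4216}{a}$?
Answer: $- \frac{583010220556}{44695245} \approx -13044.0$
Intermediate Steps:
$- \frac{25788}{27180 \cdot \frac{1}{13748}} + \frac{4216}{a} = - \frac{25788}{27180 \cdot \frac{1}{13748}} + \frac{4216}{-19733} = - \frac{25788}{27180 \cdot \frac{1}{13748}} + 4216 \left(- \frac{1}{19733}\right) = - \frac{25788}{\frac{6795}{3437}} - \frac{4216}{19733} = \left(-25788\right) \frac{3437}{6795} - \frac{4216}{19733} = - \frac{29544452}{2265} - \frac{4216}{19733} = - \frac{583010220556}{44695245}$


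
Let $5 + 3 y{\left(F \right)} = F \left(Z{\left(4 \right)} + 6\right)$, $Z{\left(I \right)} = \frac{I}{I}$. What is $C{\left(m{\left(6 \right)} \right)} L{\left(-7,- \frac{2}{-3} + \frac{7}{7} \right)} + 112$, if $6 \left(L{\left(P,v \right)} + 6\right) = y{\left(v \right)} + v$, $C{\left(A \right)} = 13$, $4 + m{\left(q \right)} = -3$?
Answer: $\frac{2291}{54} \approx 42.426$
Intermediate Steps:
$m{\left(q \right)} = -7$ ($m{\left(q \right)} = -4 - 3 = -7$)
$Z{\left(I \right)} = 1$
$y{\left(F \right)} = - \frac{5}{3} + \frac{7 F}{3}$ ($y{\left(F \right)} = - \frac{5}{3} + \frac{F \left(1 + 6\right)}{3} = - \frac{5}{3} + \frac{F 7}{3} = - \frac{5}{3} + \frac{7 F}{3}$)
$L{\left(P,v \right)} = - \frac{113}{18} + \frac{5 v}{9}$ ($L{\left(P,v \right)} = -6 + \frac{\left(- \frac{5}{3} + \frac{7 v}{3}\right) + v}{6} = -6 + \frac{- \frac{5}{3} + \frac{10 v}{3}}{6} = -6 + \left(- \frac{5}{18} + \frac{5 v}{9}\right) = - \frac{113}{18} + \frac{5 v}{9}$)
$C{\left(m{\left(6 \right)} \right)} L{\left(-7,- \frac{2}{-3} + \frac{7}{7} \right)} + 112 = 13 \left(- \frac{113}{18} + \frac{5 \left(- \frac{2}{-3} + \frac{7}{7}\right)}{9}\right) + 112 = 13 \left(- \frac{113}{18} + \frac{5 \left(\left(-2\right) \left(- \frac{1}{3}\right) + 7 \cdot \frac{1}{7}\right)}{9}\right) + 112 = 13 \left(- \frac{113}{18} + \frac{5 \left(\frac{2}{3} + 1\right)}{9}\right) + 112 = 13 \left(- \frac{113}{18} + \frac{5}{9} \cdot \frac{5}{3}\right) + 112 = 13 \left(- \frac{113}{18} + \frac{25}{27}\right) + 112 = 13 \left(- \frac{289}{54}\right) + 112 = - \frac{3757}{54} + 112 = \frac{2291}{54}$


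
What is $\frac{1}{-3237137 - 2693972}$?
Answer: $- \frac{1}{5931109} \approx -1.686 \cdot 10^{-7}$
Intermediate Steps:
$\frac{1}{-3237137 - 2693972} = \frac{1}{-5931109} = - \frac{1}{5931109}$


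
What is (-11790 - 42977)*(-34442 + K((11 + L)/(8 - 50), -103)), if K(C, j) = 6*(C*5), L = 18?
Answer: 13211936313/7 ≈ 1.8874e+9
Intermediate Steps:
K(C, j) = 30*C (K(C, j) = 6*(5*C) = 30*C)
(-11790 - 42977)*(-34442 + K((11 + L)/(8 - 50), -103)) = (-11790 - 42977)*(-34442 + 30*((11 + 18)/(8 - 50))) = -54767*(-34442 + 30*(29/(-42))) = -54767*(-34442 + 30*(29*(-1/42))) = -54767*(-34442 + 30*(-29/42)) = -54767*(-34442 - 145/7) = -54767*(-241239/7) = 13211936313/7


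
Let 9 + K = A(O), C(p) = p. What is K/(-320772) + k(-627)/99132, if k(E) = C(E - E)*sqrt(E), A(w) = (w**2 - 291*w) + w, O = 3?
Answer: 145/53462 ≈ 0.0027122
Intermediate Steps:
A(w) = w**2 - 290*w
K = -870 (K = -9 + 3*(-290 + 3) = -9 + 3*(-287) = -9 - 861 = -870)
k(E) = 0 (k(E) = (E - E)*sqrt(E) = 0*sqrt(E) = 0)
K/(-320772) + k(-627)/99132 = -870/(-320772) + 0/99132 = -870*(-1/320772) + 0*(1/99132) = 145/53462 + 0 = 145/53462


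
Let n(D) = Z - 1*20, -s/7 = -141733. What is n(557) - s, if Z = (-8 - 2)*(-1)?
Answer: -992141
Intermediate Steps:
s = 992131 (s = -7*(-141733) = 992131)
Z = 10 (Z = -10*(-1) = 10)
n(D) = -10 (n(D) = 10 - 1*20 = 10 - 20 = -10)
n(557) - s = -10 - 1*992131 = -10 - 992131 = -992141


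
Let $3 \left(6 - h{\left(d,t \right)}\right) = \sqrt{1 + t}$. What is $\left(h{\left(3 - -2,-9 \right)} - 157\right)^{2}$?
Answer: $\frac{205201}{9} + \frac{604 i \sqrt{2}}{3} \approx 22800.0 + 284.73 i$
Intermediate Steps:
$h{\left(d,t \right)} = 6 - \frac{\sqrt{1 + t}}{3}$
$\left(h{\left(3 - -2,-9 \right)} - 157\right)^{2} = \left(\left(6 - \frac{\sqrt{1 - 9}}{3}\right) - 157\right)^{2} = \left(\left(6 - \frac{\sqrt{-8}}{3}\right) - 157\right)^{2} = \left(\left(6 - \frac{2 i \sqrt{2}}{3}\right) - 157\right)^{2} = \left(-151 - \frac{2 i \sqrt{2}}{3}\right)^{2}$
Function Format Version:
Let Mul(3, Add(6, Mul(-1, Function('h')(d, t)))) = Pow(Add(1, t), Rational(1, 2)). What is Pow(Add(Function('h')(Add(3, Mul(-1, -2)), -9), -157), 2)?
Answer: Add(Rational(205201, 9), Mul(Rational(604, 3), I, Pow(2, Rational(1, 2)))) ≈ Add(22800., Mul(284.73, I))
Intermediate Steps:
Function('h')(d, t) = Add(6, Mul(Rational(-1, 3), Pow(Add(1, t), Rational(1, 2))))
Pow(Add(Function('h')(Add(3, Mul(-1, -2)), -9), -157), 2) = Pow(Add(Add(6, Mul(Rational(-1, 3), Pow(Add(1, -9), Rational(1, 2)))), -157), 2) = Pow(Add(Add(6, Mul(Rational(-1, 3), Pow(-8, Rational(1, 2)))), -157), 2) = Pow(Add(Add(6, Mul(Rational(-1, 3), Mul(2, I, Pow(2, Rational(1, 2))))), -157), 2) = Pow(Add(Add(6, Mul(Rational(-2, 3), I, Pow(2, Rational(1, 2)))), -157), 2) = Pow(Add(-151, Mul(Rational(-2, 3), I, Pow(2, Rational(1, 2)))), 2)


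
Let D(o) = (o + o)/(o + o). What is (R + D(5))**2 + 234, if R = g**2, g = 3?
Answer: 334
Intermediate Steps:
D(o) = 1 (D(o) = (2*o)/((2*o)) = (2*o)*(1/(2*o)) = 1)
R = 9 (R = 3**2 = 9)
(R + D(5))**2 + 234 = (9 + 1)**2 + 234 = 10**2 + 234 = 100 + 234 = 334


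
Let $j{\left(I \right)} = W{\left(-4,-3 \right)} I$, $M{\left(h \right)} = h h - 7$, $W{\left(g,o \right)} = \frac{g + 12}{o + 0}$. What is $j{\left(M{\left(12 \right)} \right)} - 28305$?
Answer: $- \frac{86011}{3} \approx -28670.0$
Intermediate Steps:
$W{\left(g,o \right)} = \frac{12 + g}{o}$
$M{\left(h \right)} = -7 + h^{2}$ ($M{\left(h \right)} = h^{2} - 7 = -7 + h^{2}$)
$j{\left(I \right)} = - \frac{8 I}{3}$ ($j{\left(I \right)} = \frac{12 - 4}{-3} I = \left(- \frac{1}{3}\right) 8 I = - \frac{8 I}{3}$)
$j{\left(M{\left(12 \right)} \right)} - 28305 = - \frac{8 \left(-7 + 12^{2}\right)}{3} - 28305 = - \frac{8 \left(-7 + 144\right)}{3} - 28305 = \left(- \frac{8}{3}\right) 137 - 28305 = - \frac{1096}{3} - 28305 = - \frac{86011}{3}$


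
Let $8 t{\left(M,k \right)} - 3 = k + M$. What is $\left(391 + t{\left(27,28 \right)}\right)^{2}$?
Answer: $\frac{2537649}{16} \approx 1.586 \cdot 10^{5}$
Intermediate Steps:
$t{\left(M,k \right)} = \frac{3}{8} + \frac{M}{8} + \frac{k}{8}$ ($t{\left(M,k \right)} = \frac{3}{8} + \frac{k + M}{8} = \frac{3}{8} + \frac{M + k}{8} = \frac{3}{8} + \left(\frac{M}{8} + \frac{k}{8}\right) = \frac{3}{8} + \frac{M}{8} + \frac{k}{8}$)
$\left(391 + t{\left(27,28 \right)}\right)^{2} = \left(391 + \left(\frac{3}{8} + \frac{1}{8} \cdot 27 + \frac{1}{8} \cdot 28\right)\right)^{2} = \left(391 + \left(\frac{3}{8} + \frac{27}{8} + \frac{7}{2}\right)\right)^{2} = \left(391 + \frac{29}{4}\right)^{2} = \left(\frac{1593}{4}\right)^{2} = \frac{2537649}{16}$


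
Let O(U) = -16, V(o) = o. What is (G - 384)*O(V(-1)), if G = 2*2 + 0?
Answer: 6080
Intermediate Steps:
G = 4 (G = 4 + 0 = 4)
(G - 384)*O(V(-1)) = (4 - 384)*(-16) = -380*(-16) = 6080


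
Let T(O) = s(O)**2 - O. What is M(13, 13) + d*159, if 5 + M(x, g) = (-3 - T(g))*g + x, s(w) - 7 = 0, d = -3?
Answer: -976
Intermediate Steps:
s(w) = 7 (s(w) = 7 + 0 = 7)
T(O) = 49 - O (T(O) = 7**2 - O = 49 - O)
M(x, g) = -5 + x + g*(-52 + g) (M(x, g) = -5 + ((-3 - (49 - g))*g + x) = -5 + ((-3 + (-49 + g))*g + x) = -5 + ((-52 + g)*g + x) = -5 + (g*(-52 + g) + x) = -5 + (x + g*(-52 + g)) = -5 + x + g*(-52 + g))
M(13, 13) + d*159 = (-5 + 13 + 13**2 - 52*13) - 3*159 = (-5 + 13 + 169 - 676) - 477 = -499 - 477 = -976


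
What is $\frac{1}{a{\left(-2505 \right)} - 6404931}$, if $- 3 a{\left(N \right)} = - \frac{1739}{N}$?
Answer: $- \frac{7515}{48133058204} \approx -1.5613 \cdot 10^{-7}$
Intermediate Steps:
$a{\left(N \right)} = \frac{1739}{3 N}$ ($a{\left(N \right)} = - \frac{\left(-1739\right) \frac{1}{N}}{3} = \frac{1739}{3 N}$)
$\frac{1}{a{\left(-2505 \right)} - 6404931} = \frac{1}{\frac{1739}{3 \left(-2505\right)} - 6404931} = \frac{1}{\frac{1739}{3} \left(- \frac{1}{2505}\right) - 6404931} = \frac{1}{- \frac{1739}{7515} - 6404931} = \frac{1}{- \frac{48133058204}{7515}} = - \frac{7515}{48133058204}$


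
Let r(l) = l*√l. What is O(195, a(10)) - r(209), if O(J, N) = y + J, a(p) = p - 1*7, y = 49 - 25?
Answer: 219 - 209*√209 ≈ -2802.5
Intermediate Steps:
y = 24
a(p) = -7 + p (a(p) = p - 7 = -7 + p)
r(l) = l^(3/2)
O(J, N) = 24 + J
O(195, a(10)) - r(209) = (24 + 195) - 209^(3/2) = 219 - 209*√209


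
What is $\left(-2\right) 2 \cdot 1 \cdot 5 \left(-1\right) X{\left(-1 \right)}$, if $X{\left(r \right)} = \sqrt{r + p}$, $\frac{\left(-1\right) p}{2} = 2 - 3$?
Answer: $20$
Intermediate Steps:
$p = 2$ ($p = - 2 \left(2 - 3\right) = \left(-2\right) \left(-1\right) = 2$)
$X{\left(r \right)} = \sqrt{2 + r}$ ($X{\left(r \right)} = \sqrt{r + 2} = \sqrt{2 + r}$)
$\left(-2\right) 2 \cdot 1 \cdot 5 \left(-1\right) X{\left(-1 \right)} = \left(-2\right) 2 \cdot 1 \cdot 5 \left(-1\right) \sqrt{2 - 1} = \left(-4\right) 1 \left(- 5 \sqrt{1}\right) = - 4 \left(\left(-5\right) 1\right) = \left(-4\right) \left(-5\right) = 20$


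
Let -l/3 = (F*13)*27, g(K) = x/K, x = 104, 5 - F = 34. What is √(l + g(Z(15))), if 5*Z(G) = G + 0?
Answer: √275145/3 ≈ 174.85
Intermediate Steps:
F = -29 (F = 5 - 1*34 = 5 - 34 = -29)
Z(G) = G/5 (Z(G) = (G + 0)/5 = G/5)
g(K) = 104/K
l = 30537 (l = -3*(-29*13)*27 = -(-1131)*27 = -3*(-10179) = 30537)
√(l + g(Z(15))) = √(30537 + 104/(((⅕)*15))) = √(30537 + 104/3) = √(91715/3) = √275145/3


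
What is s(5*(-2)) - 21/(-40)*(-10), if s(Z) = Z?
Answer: -61/4 ≈ -15.250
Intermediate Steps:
s(5*(-2)) - 21/(-40)*(-10) = 5*(-2) - 21/(-40)*(-10) = -10 - 21*(-1/40)*(-10) = -10 + (21/40)*(-10) = -10 - 21/4 = -61/4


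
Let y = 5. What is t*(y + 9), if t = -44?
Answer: -616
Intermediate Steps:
t*(y + 9) = -44*(5 + 9) = -44*14 = -616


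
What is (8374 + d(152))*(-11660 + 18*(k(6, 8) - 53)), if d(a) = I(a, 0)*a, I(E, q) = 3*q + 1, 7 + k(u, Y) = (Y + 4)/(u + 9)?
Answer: -542492328/5 ≈ -1.0850e+8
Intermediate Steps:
k(u, Y) = -7 + (4 + Y)/(9 + u) (k(u, Y) = -7 + (Y + 4)/(u + 9) = -7 + (4 + Y)/(9 + u))
I(E, q) = 1 + 3*q
d(a) = a (d(a) = (1 + 3*0)*a = (1 + 0)*a = 1*a = a)
(8374 + d(152))*(-11660 + 18*(k(6, 8) - 53)) = (8374 + 152)*(-11660 + 18*((-59 + 8 - 7*6)/(9 + 6) - 53)) = 8526*(-11660 + 18*((-59 + 8 - 42)/15 - 53)) = 8526*(-11660 + 18*((1/15)*(-93) - 53)) = 8526*(-11660 + 18*(-31/5 - 53)) = 8526*(-11660 + 18*(-296/5)) = 8526*(-11660 - 5328/5) = 8526*(-63628/5) = -542492328/5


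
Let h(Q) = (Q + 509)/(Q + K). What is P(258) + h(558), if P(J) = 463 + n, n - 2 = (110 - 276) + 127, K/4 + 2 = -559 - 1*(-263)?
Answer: 269017/634 ≈ 424.32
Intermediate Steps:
K = -1192 (K = -8 + 4*(-559 - 1*(-263)) = -8 + 4*(-559 + 263) = -8 + 4*(-296) = -8 - 1184 = -1192)
n = -37 (n = 2 + ((110 - 276) + 127) = 2 + (-166 + 127) = 2 - 39 = -37)
P(J) = 426 (P(J) = 463 - 37 = 426)
h(Q) = (509 + Q)/(-1192 + Q) (h(Q) = (Q + 509)/(Q - 1192) = (509 + Q)/(-1192 + Q))
P(258) + h(558) = 426 + (509 + 558)/(-1192 + 558) = 426 + 1067/(-634) = 426 - 1/634*1067 = 426 - 1067/634 = 269017/634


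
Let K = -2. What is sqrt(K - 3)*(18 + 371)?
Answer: 389*I*sqrt(5) ≈ 869.83*I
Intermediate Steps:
sqrt(K - 3)*(18 + 371) = sqrt(-2 - 3)*(18 + 371) = sqrt(-5)*389 = (I*sqrt(5))*389 = 389*I*sqrt(5)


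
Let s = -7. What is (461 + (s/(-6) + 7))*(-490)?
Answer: -689675/3 ≈ -2.2989e+5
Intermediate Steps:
(461 + (s/(-6) + 7))*(-490) = (461 + (-7/(-6) + 7))*(-490) = (461 + (-⅙*(-7) + 7))*(-490) = (461 + (7/6 + 7))*(-490) = (461 + 49/6)*(-490) = (2815/6)*(-490) = -689675/3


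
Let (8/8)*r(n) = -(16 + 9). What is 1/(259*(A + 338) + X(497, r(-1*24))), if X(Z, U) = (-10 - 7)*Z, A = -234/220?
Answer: 110/8669927 ≈ 1.2688e-5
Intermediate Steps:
A = -117/110 (A = -234*1/220 = -117/110 ≈ -1.0636)
r(n) = -25 (r(n) = -(16 + 9) = -1*25 = -25)
X(Z, U) = -17*Z
1/(259*(A + 338) + X(497, r(-1*24))) = 1/(259*(-117/110 + 338) - 17*497) = 1/(259*(37063/110) - 8449) = 1/(9599317/110 - 8449) = 1/(8669927/110) = 110/8669927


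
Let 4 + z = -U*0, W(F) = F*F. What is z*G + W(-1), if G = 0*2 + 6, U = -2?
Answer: -23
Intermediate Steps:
W(F) = F**2
z = -4 (z = -4 - 1*(-2)*0 = -4 + 2*0 = -4 + 0 = -4)
G = 6 (G = 0 + 6 = 6)
z*G + W(-1) = -4*6 + (-1)**2 = -24 + 1 = -23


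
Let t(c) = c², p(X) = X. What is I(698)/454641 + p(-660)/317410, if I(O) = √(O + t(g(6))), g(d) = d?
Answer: -66/31741 + √734/454641 ≈ -0.0020197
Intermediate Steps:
I(O) = √(36 + O) (I(O) = √(O + 6²) = √(O + 36) = √(36 + O))
I(698)/454641 + p(-660)/317410 = √(36 + 698)/454641 - 660/317410 = √734*(1/454641) - 660*1/317410 = √734/454641 - 66/31741 = -66/31741 + √734/454641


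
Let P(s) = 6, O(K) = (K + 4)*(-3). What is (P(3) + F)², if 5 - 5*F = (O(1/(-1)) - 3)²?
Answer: 11881/25 ≈ 475.24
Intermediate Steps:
O(K) = -12 - 3*K (O(K) = (4 + K)*(-3) = -12 - 3*K)
F = -139/5 (F = 1 - ((-12 - 3/(-1)) - 3)²/5 = 1 - ((-12 - 3*(-1)) - 3)²/5 = 1 - ((-12 + 3) - 3)²/5 = 1 - (-9 - 3)²/5 = 1 - ⅕*(-12)² = 1 - ⅕*144 = 1 - 144/5 = -139/5 ≈ -27.800)
(P(3) + F)² = (6 - 139/5)² = (-109/5)² = 11881/25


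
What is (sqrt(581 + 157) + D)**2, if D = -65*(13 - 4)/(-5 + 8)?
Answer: 38763 - 1170*sqrt(82) ≈ 28168.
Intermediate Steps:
D = -195 (D = -585/3 = -65*3 = -195)
(sqrt(581 + 157) + D)**2 = (sqrt(581 + 157) - 195)**2 = (sqrt(738) - 195)**2 = (3*sqrt(82) - 195)**2 = (-195 + 3*sqrt(82))**2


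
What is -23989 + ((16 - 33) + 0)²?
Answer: -23700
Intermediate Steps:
-23989 + ((16 - 33) + 0)² = -23989 + (-17 + 0)² = -23989 + (-17)² = -23989 + 289 = -23700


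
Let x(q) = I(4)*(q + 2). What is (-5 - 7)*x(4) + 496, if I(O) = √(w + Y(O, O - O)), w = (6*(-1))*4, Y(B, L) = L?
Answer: 496 - 144*I*√6 ≈ 496.0 - 352.73*I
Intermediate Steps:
w = -24 (w = -6*4 = -24)
I(O) = 2*I*√6 (I(O) = √(-24 + (O - O)) = √(-24 + 0) = √(-24) = 2*I*√6)
x(q) = 2*I*√6*(2 + q) (x(q) = (2*I*√6)*(q + 2) = (2*I*√6)*(2 + q) = 2*I*√6*(2 + q))
(-5 - 7)*x(4) + 496 = (-5 - 7)*(2*I*√6*(2 + 4)) + 496 = -24*I*√6*6 + 496 = -144*I*√6 + 496 = 496 - 144*I*√6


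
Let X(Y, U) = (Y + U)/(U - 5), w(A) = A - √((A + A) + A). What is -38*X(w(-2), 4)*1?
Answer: 76 - 38*I*√6 ≈ 76.0 - 93.081*I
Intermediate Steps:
w(A) = A - √3*√A (w(A) = A - √(2*A + A) = A - √(3*A) = A - √3*√A)
X(Y, U) = (U + Y)/(-5 + U)
-38*X(w(-2), 4)*1 = -38*(4 + (-2 - √3*√(-2)))/(-5 + 4)*1 = -38*(4 + (-2 - √3*I*√2))/(-1)*1 = -(-38)*(4 + (-2 - I*√6))*1 = -(-38)*(2 - I*√6)*1 = -38*(-2 + I*√6)*1 = (76 - 38*I*√6)*1 = 76 - 38*I*√6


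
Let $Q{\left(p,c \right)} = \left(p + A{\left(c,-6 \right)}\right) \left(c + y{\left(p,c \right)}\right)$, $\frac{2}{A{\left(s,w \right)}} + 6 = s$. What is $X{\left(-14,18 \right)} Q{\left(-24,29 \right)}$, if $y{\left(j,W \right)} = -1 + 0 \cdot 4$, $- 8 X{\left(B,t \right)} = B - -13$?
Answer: $- \frac{1925}{23} \approx -83.696$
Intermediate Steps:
$A{\left(s,w \right)} = \frac{2}{-6 + s}$
$X{\left(B,t \right)} = - \frac{13}{8} - \frac{B}{8}$ ($X{\left(B,t \right)} = - \frac{B - -13}{8} = - \frac{B + 13}{8} = - \frac{13 + B}{8} = - \frac{13}{8} - \frac{B}{8}$)
$y{\left(j,W \right)} = -1$ ($y{\left(j,W \right)} = -1 + 0 = -1$)
$Q{\left(p,c \right)} = \left(-1 + c\right) \left(p + \frac{2}{-6 + c}\right)$ ($Q{\left(p,c \right)} = \left(p + \frac{2}{-6 + c}\right) \left(c - 1\right) = \left(p + \frac{2}{-6 + c}\right) \left(-1 + c\right) = \left(-1 + c\right) \left(p + \frac{2}{-6 + c}\right)$)
$X{\left(-14,18 \right)} Q{\left(-24,29 \right)} = \left(- \frac{13}{8} - - \frac{7}{4}\right) \frac{-2 + 2 \cdot 29 - 24 \left(-1 + 29\right) \left(-6 + 29\right)}{-6 + 29} = \left(- \frac{13}{8} + \frac{7}{4}\right) \frac{-2 + 58 - 672 \cdot 23}{23} = \frac{\frac{1}{23} \left(-2 + 58 - 15456\right)}{8} = \frac{\frac{1}{23} \left(-15400\right)}{8} = \frac{1}{8} \left(- \frac{15400}{23}\right) = - \frac{1925}{23}$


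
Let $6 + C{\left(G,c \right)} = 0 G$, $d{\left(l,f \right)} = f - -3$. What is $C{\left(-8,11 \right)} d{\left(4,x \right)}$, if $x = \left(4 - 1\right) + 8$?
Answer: $-84$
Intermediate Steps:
$x = 11$ ($x = 3 + 8 = 11$)
$d{\left(l,f \right)} = 3 + f$ ($d{\left(l,f \right)} = f + 3 = 3 + f$)
$C{\left(G,c \right)} = -6$ ($C{\left(G,c \right)} = -6 + 0 G = -6 + 0 = -6$)
$C{\left(-8,11 \right)} d{\left(4,x \right)} = - 6 \left(3 + 11\right) = \left(-6\right) 14 = -84$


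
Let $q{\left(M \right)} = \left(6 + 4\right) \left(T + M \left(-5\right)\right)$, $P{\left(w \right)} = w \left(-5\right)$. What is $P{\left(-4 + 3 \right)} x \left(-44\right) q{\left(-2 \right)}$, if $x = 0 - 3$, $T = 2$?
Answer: $79200$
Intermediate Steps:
$x = -3$ ($x = 0 - 3 = -3$)
$P{\left(w \right)} = - 5 w$
$q{\left(M \right)} = 20 - 50 M$ ($q{\left(M \right)} = \left(6 + 4\right) \left(2 + M \left(-5\right)\right) = 10 \left(2 - 5 M\right) = 20 - 50 M$)
$P{\left(-4 + 3 \right)} x \left(-44\right) q{\left(-2 \right)} = - 5 \left(-4 + 3\right) \left(-3\right) \left(-44\right) \left(20 - -100\right) = \left(-5\right) \left(-1\right) \left(-3\right) \left(-44\right) \left(20 + 100\right) = 5 \left(-3\right) \left(-44\right) 120 = \left(-15\right) \left(-44\right) 120 = 660 \cdot 120 = 79200$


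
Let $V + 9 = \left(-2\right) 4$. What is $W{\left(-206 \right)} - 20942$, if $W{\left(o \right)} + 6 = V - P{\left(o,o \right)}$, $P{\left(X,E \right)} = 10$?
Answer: $-20975$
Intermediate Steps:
$V = -17$ ($V = -9 - 8 = -17$)
$W{\left(o \right)} = -33$ ($W{\left(o \right)} = -6 - 27 = -33$)
$W{\left(-206 \right)} - 20942 = -33 - 20942 = -20975$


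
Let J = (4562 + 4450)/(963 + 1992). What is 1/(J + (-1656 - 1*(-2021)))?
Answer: 985/362529 ≈ 0.0027170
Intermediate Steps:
J = 3004/985 (J = 9012/2955 = 9012*(1/2955) = 3004/985 ≈ 3.0497)
1/(J + (-1656 - 1*(-2021))) = 1/(3004/985 + (-1656 - 1*(-2021))) = 1/(3004/985 + (-1656 + 2021)) = 1/(3004/985 + 365) = 1/(362529/985) = 985/362529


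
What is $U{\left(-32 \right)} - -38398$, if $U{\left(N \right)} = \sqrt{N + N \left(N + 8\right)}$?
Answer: $38398 + 4 \sqrt{46} \approx 38425.0$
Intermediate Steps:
$U{\left(N \right)} = \sqrt{N + N \left(8 + N\right)}$
$U{\left(-32 \right)} - -38398 = \sqrt{- 32 \left(9 - 32\right)} - -38398 = \sqrt{\left(-32\right) \left(-23\right)} + 38398 = \sqrt{736} + 38398 = 4 \sqrt{46} + 38398 = 38398 + 4 \sqrt{46}$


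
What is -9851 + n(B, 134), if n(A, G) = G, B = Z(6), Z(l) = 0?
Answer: -9717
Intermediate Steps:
B = 0
-9851 + n(B, 134) = -9851 + 134 = -9717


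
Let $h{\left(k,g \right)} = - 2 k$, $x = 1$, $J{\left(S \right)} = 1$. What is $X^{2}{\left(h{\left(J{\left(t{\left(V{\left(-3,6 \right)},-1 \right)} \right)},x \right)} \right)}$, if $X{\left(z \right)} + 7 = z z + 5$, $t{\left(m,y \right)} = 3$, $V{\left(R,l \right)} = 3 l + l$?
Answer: $4$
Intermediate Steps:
$V{\left(R,l \right)} = 4 l$
$X{\left(z \right)} = -2 + z^{2}$ ($X{\left(z \right)} = -7 + \left(z z + 5\right) = -7 + \left(z^{2} + 5\right) = -7 + \left(5 + z^{2}\right) = -2 + z^{2}$)
$X^{2}{\left(h{\left(J{\left(t{\left(V{\left(-3,6 \right)},-1 \right)} \right)},x \right)} \right)} = \left(-2 + \left(\left(-2\right) 1\right)^{2}\right)^{2} = \left(-2 + \left(-2\right)^{2}\right)^{2} = \left(-2 + 4\right)^{2} = 2^{2} = 4$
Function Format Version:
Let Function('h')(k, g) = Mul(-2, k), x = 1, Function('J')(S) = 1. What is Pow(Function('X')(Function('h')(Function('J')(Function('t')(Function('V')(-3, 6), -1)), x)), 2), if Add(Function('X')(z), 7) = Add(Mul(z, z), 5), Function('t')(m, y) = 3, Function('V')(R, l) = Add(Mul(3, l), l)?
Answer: 4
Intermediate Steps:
Function('V')(R, l) = Mul(4, l)
Function('X')(z) = Add(-2, Pow(z, 2)) (Function('X')(z) = Add(-7, Add(Mul(z, z), 5)) = Add(-7, Add(Pow(z, 2), 5)) = Add(-7, Add(5, Pow(z, 2))) = Add(-2, Pow(z, 2)))
Pow(Function('X')(Function('h')(Function('J')(Function('t')(Function('V')(-3, 6), -1)), x)), 2) = Pow(Add(-2, Pow(Mul(-2, 1), 2)), 2) = Pow(Add(-2, Pow(-2, 2)), 2) = Pow(Add(-2, 4), 2) = Pow(2, 2) = 4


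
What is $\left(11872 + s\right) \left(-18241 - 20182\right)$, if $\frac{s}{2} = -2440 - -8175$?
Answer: $-896869666$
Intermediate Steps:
$s = 11470$ ($s = 2 \left(-2440 - -8175\right) = 2 \left(-2440 + 8175\right) = 2 \cdot 5735 = 11470$)
$\left(11872 + s\right) \left(-18241 - 20182\right) = \left(11872 + 11470\right) \left(-18241 - 20182\right) = 23342 \left(-38423\right) = -896869666$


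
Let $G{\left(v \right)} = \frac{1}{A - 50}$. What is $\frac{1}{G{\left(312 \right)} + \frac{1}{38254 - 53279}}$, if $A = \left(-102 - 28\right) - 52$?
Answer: $- \frac{3485800}{15257} \approx -228.47$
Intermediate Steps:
$A = -182$ ($A = -130 - 52 = -182$)
$G{\left(v \right)} = - \frac{1}{232}$ ($G{\left(v \right)} = \frac{1}{-182 - 50} = \frac{1}{-232} = - \frac{1}{232}$)
$\frac{1}{G{\left(312 \right)} + \frac{1}{38254 - 53279}} = \frac{1}{- \frac{1}{232} + \frac{1}{38254 - 53279}} = \frac{1}{- \frac{1}{232} + \frac{1}{-15025}} = \frac{1}{- \frac{1}{232} - \frac{1}{15025}} = \frac{1}{- \frac{15257}{3485800}} = - \frac{3485800}{15257}$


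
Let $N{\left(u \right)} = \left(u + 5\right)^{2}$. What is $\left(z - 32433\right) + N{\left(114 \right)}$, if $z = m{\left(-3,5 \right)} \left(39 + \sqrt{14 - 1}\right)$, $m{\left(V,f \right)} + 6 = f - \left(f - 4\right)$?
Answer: $-18350 - 2 \sqrt{13} \approx -18357.0$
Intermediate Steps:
$N{\left(u \right)} = \left(5 + u\right)^{2}$
$m{\left(V,f \right)} = -2$ ($m{\left(V,f \right)} = -6 + \left(f - \left(f - 4\right)\right) = -6 + \left(f - \left(-4 + f\right)\right) = -6 + 4 = -2$)
$z = -78 - 2 \sqrt{13}$ ($z = - 2 \left(39 + \sqrt{14 - 1}\right) = - 2 \left(39 + \sqrt{13}\right) = -78 - 2 \sqrt{13} \approx -85.211$)
$\left(z - 32433\right) + N{\left(114 \right)} = \left(\left(-78 - 2 \sqrt{13}\right) - 32433\right) + \left(5 + 114\right)^{2} = \left(-32511 - 2 \sqrt{13}\right) + 119^{2} = \left(-32511 - 2 \sqrt{13}\right) + 14161 = -18350 - 2 \sqrt{13}$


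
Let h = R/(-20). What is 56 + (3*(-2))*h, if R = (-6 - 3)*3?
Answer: 479/10 ≈ 47.900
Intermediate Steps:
R = -27 (R = -9*3 = -27)
h = 27/20 (h = -27/(-20) = -27*(-1/20) = 27/20 ≈ 1.3500)
56 + (3*(-2))*h = 56 + (3*(-2))*(27/20) = 56 - 6*27/20 = 56 - 81/10 = 479/10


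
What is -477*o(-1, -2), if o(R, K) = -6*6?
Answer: 17172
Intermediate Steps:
o(R, K) = -36
-477*o(-1, -2) = -477*(-36) = 17172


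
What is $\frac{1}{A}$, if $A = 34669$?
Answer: $\frac{1}{34669} \approx 2.8844 \cdot 10^{-5}$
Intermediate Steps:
$\frac{1}{A} = \frac{1}{34669}$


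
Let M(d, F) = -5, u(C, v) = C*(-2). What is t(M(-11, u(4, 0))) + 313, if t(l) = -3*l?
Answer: 328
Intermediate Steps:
u(C, v) = -2*C
t(M(-11, u(4, 0))) + 313 = -3*(-5) + 313 = 15 + 313 = 328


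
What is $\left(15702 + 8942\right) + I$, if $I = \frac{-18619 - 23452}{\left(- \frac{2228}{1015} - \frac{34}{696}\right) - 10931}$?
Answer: $\frac{3282277779464}{133166911} \approx 24648.0$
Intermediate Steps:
$I = \frac{512424780}{133166911}$ ($I = - \frac{42071}{\left(\left(-2228\right) \frac{1}{1015} - \frac{17}{348}\right) - 10931} = - \frac{42071}{\left(- \frac{2228}{1015} - \frac{17}{348}\right) - 10931} = - \frac{42071}{- \frac{27331}{12180} - 10931} = - \frac{42071}{- \frac{133166911}{12180}} = \left(-42071\right) \left(- \frac{12180}{133166911}\right) = \frac{512424780}{133166911} \approx 3.848$)
$\left(15702 + 8942\right) + I = \left(15702 + 8942\right) + \frac{512424780}{133166911} = 24644 + \frac{512424780}{133166911} = \frac{3282277779464}{133166911}$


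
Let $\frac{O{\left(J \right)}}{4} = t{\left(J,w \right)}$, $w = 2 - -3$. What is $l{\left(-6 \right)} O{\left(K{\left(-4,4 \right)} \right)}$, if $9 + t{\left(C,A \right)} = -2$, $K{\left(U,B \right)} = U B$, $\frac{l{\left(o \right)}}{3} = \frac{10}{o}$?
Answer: $220$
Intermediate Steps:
$l{\left(o \right)} = \frac{30}{o}$ ($l{\left(o \right)} = 3 \frac{10}{o} = \frac{30}{o}$)
$w = 5$ ($w = 2 + 3 = 5$)
$K{\left(U,B \right)} = B U$
$t{\left(C,A \right)} = -11$ ($t{\left(C,A \right)} = -9 - 2 = -11$)
$O{\left(J \right)} = -44$ ($O{\left(J \right)} = 4 \left(-11\right) = -44$)
$l{\left(-6 \right)} O{\left(K{\left(-4,4 \right)} \right)} = \frac{30}{-6} \left(-44\right) = 30 \left(- \frac{1}{6}\right) \left(-44\right) = \left(-5\right) \left(-44\right) = 220$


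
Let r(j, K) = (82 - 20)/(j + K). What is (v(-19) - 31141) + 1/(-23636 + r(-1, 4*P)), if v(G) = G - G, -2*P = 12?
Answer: -18403147667/590962 ≈ -31141.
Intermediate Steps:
P = -6 (P = -½*12 = -6)
v(G) = 0
r(j, K) = 62/(K + j)
(v(-19) - 31141) + 1/(-23636 + r(-1, 4*P)) = (0 - 31141) + 1/(-23636 + 62/(4*(-6) - 1)) = -31141 + 1/(-23636 + 62/(-24 - 1)) = -31141 + 1/(-23636 + 62/(-25)) = -31141 + 1/(-23636 + 62*(-1/25)) = -31141 + 1/(-23636 - 62/25) = -31141 + 1/(-590962/25) = -31141 - 25/590962 = -18403147667/590962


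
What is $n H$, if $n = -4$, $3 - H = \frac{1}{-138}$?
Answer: $- \frac{830}{69} \approx -12.029$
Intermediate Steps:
$H = \frac{415}{138}$ ($H = 3 - \frac{1}{-138} = 3 - - \frac{1}{138} = 3 + \frac{1}{138} = \frac{415}{138} \approx 3.0072$)
$n H = \left(-4\right) \frac{415}{138} = - \frac{830}{69}$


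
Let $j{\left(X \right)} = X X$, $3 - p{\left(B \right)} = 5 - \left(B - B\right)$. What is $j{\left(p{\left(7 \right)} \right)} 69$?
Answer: $276$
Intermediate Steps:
$p{\left(B \right)} = -2$ ($p{\left(B \right)} = 3 - \left(5 - \left(B - B\right)\right) = 3 - \left(5 - 0\right) = 3 - \left(5 + 0\right) = 3 - 5 = -2$)
$j{\left(X \right)} = X^{2}$
$j{\left(p{\left(7 \right)} \right)} 69 = \left(-2\right)^{2} \cdot 69 = 4 \cdot 69 = 276$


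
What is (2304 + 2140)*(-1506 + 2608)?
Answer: 4897288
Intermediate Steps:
(2304 + 2140)*(-1506 + 2608) = 4444*1102 = 4897288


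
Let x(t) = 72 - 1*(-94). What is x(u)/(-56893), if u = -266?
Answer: -166/56893 ≈ -0.0029178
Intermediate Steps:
x(t) = 166 (x(t) = 72 + 94 = 166)
x(u)/(-56893) = 166/(-56893) = 166*(-1/56893) = -166/56893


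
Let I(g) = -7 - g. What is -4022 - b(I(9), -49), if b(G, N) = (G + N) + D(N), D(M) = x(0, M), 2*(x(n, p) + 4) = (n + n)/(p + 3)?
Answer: -3953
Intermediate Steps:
x(n, p) = -4 + n/(3 + p) (x(n, p) = -4 + ((n + n)/(p + 3))/2 = -4 + ((2*n)/(3 + p))/2 = -4 + (2*n/(3 + p))/2 = -4 + n/(3 + p))
D(M) = (-12 - 4*M)/(3 + M) (D(M) = (-12 + 0 - 4*M)/(3 + M) = (-12 - 4*M)/(3 + M))
b(G, N) = -4 + G + N (b(G, N) = (G + N) - 4 = -4 + G + N)
-4022 - b(I(9), -49) = -4022 - (-4 + (-7 - 1*9) - 49) = -4022 - (-4 + (-7 - 9) - 49) = -4022 - (-4 - 16 - 49) = -4022 - 1*(-69) = -4022 + 69 = -3953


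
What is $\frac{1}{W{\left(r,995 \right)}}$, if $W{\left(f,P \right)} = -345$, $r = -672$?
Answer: $- \frac{1}{345} \approx -0.0028986$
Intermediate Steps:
$\frac{1}{W{\left(r,995 \right)}} = \frac{1}{-345} = - \frac{1}{345}$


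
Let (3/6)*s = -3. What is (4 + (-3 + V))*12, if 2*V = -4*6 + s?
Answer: -168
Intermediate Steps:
s = -6 (s = 2*(-3) = -6)
V = -15 (V = (-4*6 - 6)/2 = (-24 - 6)/2 = (1/2)*(-30) = -15)
(4 + (-3 + V))*12 = (4 + (-3 - 15))*12 = (4 - 18)*12 = -14*12 = -168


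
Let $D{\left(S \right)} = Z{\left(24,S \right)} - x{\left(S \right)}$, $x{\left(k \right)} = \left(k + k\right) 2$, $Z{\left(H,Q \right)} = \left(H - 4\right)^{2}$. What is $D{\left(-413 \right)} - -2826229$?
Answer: $2828281$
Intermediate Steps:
$Z{\left(H,Q \right)} = \left(-4 + H\right)^{2}$
$x{\left(k \right)} = 4 k$ ($x{\left(k \right)} = 2 k 2 = 4 k$)
$D{\left(S \right)} = 400 - 4 S$ ($D{\left(S \right)} = \left(-4 + 24\right)^{2} - 4 S = 20^{2} - 4 S = 400 - 4 S$)
$D{\left(-413 \right)} - -2826229 = \left(400 - -1652\right) - -2826229 = \left(400 + 1652\right) + 2826229 = 2052 + 2826229 = 2828281$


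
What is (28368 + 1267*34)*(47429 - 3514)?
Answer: 3137551090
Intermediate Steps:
(28368 + 1267*34)*(47429 - 3514) = (28368 + 43078)*43915 = 71446*43915 = 3137551090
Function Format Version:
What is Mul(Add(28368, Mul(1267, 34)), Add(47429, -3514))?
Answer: 3137551090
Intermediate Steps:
Mul(Add(28368, Mul(1267, 34)), Add(47429, -3514)) = Mul(Add(28368, 43078), 43915) = Mul(71446, 43915) = 3137551090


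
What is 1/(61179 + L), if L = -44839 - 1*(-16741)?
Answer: 1/33081 ≈ 3.0229e-5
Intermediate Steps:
L = -28098 (L = -44839 + 16741 = -28098)
1/(61179 + L) = 1/(61179 - 28098) = 1/33081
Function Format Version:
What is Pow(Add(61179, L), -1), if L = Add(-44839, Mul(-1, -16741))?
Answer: Rational(1, 33081) ≈ 3.0229e-5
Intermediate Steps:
L = -28098 (L = Add(-44839, 16741) = -28098)
Pow(Add(61179, L), -1) = Pow(Add(61179, -28098), -1) = Pow(33081, -1) = Rational(1, 33081)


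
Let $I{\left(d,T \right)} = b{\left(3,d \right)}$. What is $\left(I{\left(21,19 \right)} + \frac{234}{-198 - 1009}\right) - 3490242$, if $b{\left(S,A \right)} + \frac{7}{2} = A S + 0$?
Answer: $- \frac{8425301023}{2414} \approx -3.4902 \cdot 10^{6}$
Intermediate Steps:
$b{\left(S,A \right)} = - \frac{7}{2} + A S$ ($b{\left(S,A \right)} = - \frac{7}{2} + \left(A S + 0\right) = - \frac{7}{2} + A S$)
$I{\left(d,T \right)} = - \frac{7}{2} + 3 d$ ($I{\left(d,T \right)} = - \frac{7}{2} + d 3 = - \frac{7}{2} + 3 d$)
$\left(I{\left(21,19 \right)} + \frac{234}{-198 - 1009}\right) - 3490242 = \left(\left(- \frac{7}{2} + 3 \cdot 21\right) + \frac{234}{-198 - 1009}\right) - 3490242 = \left(\left(- \frac{7}{2} + 63\right) + \frac{234}{-1207}\right) - 3490242 = \left(\frac{119}{2} + 234 \left(- \frac{1}{1207}\right)\right) - 3490242 = \left(\frac{119}{2} - \frac{234}{1207}\right) - 3490242 = \frac{143165}{2414} - 3490242 = - \frac{8425301023}{2414}$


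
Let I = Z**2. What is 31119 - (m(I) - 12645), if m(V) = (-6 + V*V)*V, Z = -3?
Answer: 43089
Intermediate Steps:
I = 9 (I = (-3)**2 = 9)
m(V) = V*(-6 + V**2) (m(V) = (-6 + V**2)*V = V*(-6 + V**2))
31119 - (m(I) - 12645) = 31119 - (9*(-6 + 9**2) - 12645) = 31119 - (9*(-6 + 81) - 12645) = 31119 - (9*75 - 12645) = 31119 - (675 - 12645) = 31119 - 1*(-11970) = 31119 + 11970 = 43089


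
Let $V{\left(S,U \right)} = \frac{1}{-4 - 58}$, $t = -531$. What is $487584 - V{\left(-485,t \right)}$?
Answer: $\frac{30230209}{62} \approx 4.8758 \cdot 10^{5}$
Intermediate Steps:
$V{\left(S,U \right)} = - \frac{1}{62}$ ($V{\left(S,U \right)} = \frac{1}{-62} = - \frac{1}{62}$)
$487584 - V{\left(-485,t \right)} = 487584 - - \frac{1}{62} = 487584 + \frac{1}{62} = \frac{30230209}{62}$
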